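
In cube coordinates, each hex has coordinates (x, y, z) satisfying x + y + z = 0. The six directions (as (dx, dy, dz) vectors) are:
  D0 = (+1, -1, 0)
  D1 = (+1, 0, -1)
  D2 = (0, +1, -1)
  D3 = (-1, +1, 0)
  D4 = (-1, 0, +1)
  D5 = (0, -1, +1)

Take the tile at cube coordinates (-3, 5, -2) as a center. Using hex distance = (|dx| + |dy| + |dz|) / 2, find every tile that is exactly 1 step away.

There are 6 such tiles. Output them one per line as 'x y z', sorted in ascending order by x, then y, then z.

Walk ring at distance 1 from (-3, 5, -2):
Start at center + D4*1 = (-4, 5, -1)
  hex 0: (-4, 5, -1)
  hex 1: (-3, 4, -1)
  hex 2: (-2, 4, -2)
  hex 3: (-2, 5, -3)
  hex 4: (-3, 6, -3)
  hex 5: (-4, 6, -2)
Sorted: 6 hexes.

Answer: -4 5 -1
-4 6 -2
-3 4 -1
-3 6 -3
-2 4 -2
-2 5 -3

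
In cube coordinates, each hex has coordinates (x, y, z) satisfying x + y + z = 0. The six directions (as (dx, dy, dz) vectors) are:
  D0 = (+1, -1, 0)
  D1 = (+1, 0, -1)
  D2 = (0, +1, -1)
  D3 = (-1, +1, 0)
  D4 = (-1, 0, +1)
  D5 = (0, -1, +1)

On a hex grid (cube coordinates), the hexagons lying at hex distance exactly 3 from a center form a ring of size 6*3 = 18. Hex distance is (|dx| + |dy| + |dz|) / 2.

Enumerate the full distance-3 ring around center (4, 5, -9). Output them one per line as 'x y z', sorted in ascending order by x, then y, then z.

Answer: 1 5 -6
1 6 -7
1 7 -8
1 8 -9
2 4 -6
2 8 -10
3 3 -6
3 8 -11
4 2 -6
4 8 -12
5 2 -7
5 7 -12
6 2 -8
6 6 -12
7 2 -9
7 3 -10
7 4 -11
7 5 -12

Derivation:
Walk ring at distance 3 from (4, 5, -9):
Start at center + D4*3 = (1, 5, -6)
  hex 0: (1, 5, -6)
  hex 1: (2, 4, -6)
  hex 2: (3, 3, -6)
  hex 3: (4, 2, -6)
  hex 4: (5, 2, -7)
  hex 5: (6, 2, -8)
  hex 6: (7, 2, -9)
  hex 7: (7, 3, -10)
  hex 8: (7, 4, -11)
  hex 9: (7, 5, -12)
  hex 10: (6, 6, -12)
  hex 11: (5, 7, -12)
  hex 12: (4, 8, -12)
  hex 13: (3, 8, -11)
  hex 14: (2, 8, -10)
  hex 15: (1, 8, -9)
  hex 16: (1, 7, -8)
  hex 17: (1, 6, -7)
Sorted: 18 hexes.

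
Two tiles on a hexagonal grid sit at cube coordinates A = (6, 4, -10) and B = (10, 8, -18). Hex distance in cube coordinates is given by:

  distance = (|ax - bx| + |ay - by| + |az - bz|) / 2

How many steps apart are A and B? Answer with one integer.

|ax - bx| = |6 - 10| = 4
|ay - by| = |4 - 8| = 4
|az - bz| = |-10 - (-18)| = 8
distance = (4 + 4 + 8) / 2 = 16 / 2 = 8

Answer: 8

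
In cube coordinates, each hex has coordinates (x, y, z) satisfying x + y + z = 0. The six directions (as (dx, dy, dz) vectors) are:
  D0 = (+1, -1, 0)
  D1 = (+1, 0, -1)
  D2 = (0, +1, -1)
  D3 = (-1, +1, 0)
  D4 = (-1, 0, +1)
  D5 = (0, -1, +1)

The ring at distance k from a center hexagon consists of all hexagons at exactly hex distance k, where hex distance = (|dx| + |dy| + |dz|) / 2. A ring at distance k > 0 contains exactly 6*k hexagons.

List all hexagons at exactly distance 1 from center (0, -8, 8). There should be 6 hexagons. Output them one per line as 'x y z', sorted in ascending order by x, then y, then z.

Answer: -1 -8 9
-1 -7 8
0 -9 9
0 -7 7
1 -9 8
1 -8 7

Derivation:
Walk ring at distance 1 from (0, -8, 8):
Start at center + D4*1 = (-1, -8, 9)
  hex 0: (-1, -8, 9)
  hex 1: (0, -9, 9)
  hex 2: (1, -9, 8)
  hex 3: (1, -8, 7)
  hex 4: (0, -7, 7)
  hex 5: (-1, -7, 8)
Sorted: 6 hexes.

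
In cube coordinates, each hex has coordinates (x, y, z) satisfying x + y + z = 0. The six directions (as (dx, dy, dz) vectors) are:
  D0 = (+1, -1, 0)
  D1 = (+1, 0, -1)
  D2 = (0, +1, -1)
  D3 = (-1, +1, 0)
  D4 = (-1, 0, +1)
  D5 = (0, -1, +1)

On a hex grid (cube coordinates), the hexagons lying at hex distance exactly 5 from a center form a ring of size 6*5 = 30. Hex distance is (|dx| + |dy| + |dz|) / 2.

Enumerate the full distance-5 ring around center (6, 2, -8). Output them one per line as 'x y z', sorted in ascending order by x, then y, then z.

Walk ring at distance 5 from (6, 2, -8):
Start at center + D4*5 = (1, 2, -3)
  hex 0: (1, 2, -3)
  hex 1: (2, 1, -3)
  hex 2: (3, 0, -3)
  hex 3: (4, -1, -3)
  hex 4: (5, -2, -3)
  hex 5: (6, -3, -3)
  hex 6: (7, -3, -4)
  hex 7: (8, -3, -5)
  hex 8: (9, -3, -6)
  hex 9: (10, -3, -7)
  hex 10: (11, -3, -8)
  hex 11: (11, -2, -9)
  hex 12: (11, -1, -10)
  hex 13: (11, 0, -11)
  hex 14: (11, 1, -12)
  hex 15: (11, 2, -13)
  hex 16: (10, 3, -13)
  hex 17: (9, 4, -13)
  hex 18: (8, 5, -13)
  hex 19: (7, 6, -13)
  hex 20: (6, 7, -13)
  hex 21: (5, 7, -12)
  hex 22: (4, 7, -11)
  hex 23: (3, 7, -10)
  hex 24: (2, 7, -9)
  hex 25: (1, 7, -8)
  hex 26: (1, 6, -7)
  hex 27: (1, 5, -6)
  hex 28: (1, 4, -5)
  hex 29: (1, 3, -4)
Sorted: 30 hexes.

Answer: 1 2 -3
1 3 -4
1 4 -5
1 5 -6
1 6 -7
1 7 -8
2 1 -3
2 7 -9
3 0 -3
3 7 -10
4 -1 -3
4 7 -11
5 -2 -3
5 7 -12
6 -3 -3
6 7 -13
7 -3 -4
7 6 -13
8 -3 -5
8 5 -13
9 -3 -6
9 4 -13
10 -3 -7
10 3 -13
11 -3 -8
11 -2 -9
11 -1 -10
11 0 -11
11 1 -12
11 2 -13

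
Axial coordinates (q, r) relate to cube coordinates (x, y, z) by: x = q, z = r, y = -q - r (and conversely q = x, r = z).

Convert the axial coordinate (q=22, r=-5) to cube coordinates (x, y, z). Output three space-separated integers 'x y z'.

Answer: 22 -17 -5

Derivation:
x = q = 22
z = r = -5
y = -x - z = -(22) - (-5) = -17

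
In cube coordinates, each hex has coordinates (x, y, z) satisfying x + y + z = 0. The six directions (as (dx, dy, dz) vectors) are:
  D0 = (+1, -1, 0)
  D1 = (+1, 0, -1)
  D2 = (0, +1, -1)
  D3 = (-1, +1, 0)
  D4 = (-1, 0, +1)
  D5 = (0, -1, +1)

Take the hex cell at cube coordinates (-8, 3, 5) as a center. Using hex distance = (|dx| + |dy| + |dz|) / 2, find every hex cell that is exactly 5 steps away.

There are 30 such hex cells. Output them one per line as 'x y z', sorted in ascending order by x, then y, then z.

Answer: -13 3 10
-13 4 9
-13 5 8
-13 6 7
-13 7 6
-13 8 5
-12 2 10
-12 8 4
-11 1 10
-11 8 3
-10 0 10
-10 8 2
-9 -1 10
-9 8 1
-8 -2 10
-8 8 0
-7 -2 9
-7 7 0
-6 -2 8
-6 6 0
-5 -2 7
-5 5 0
-4 -2 6
-4 4 0
-3 -2 5
-3 -1 4
-3 0 3
-3 1 2
-3 2 1
-3 3 0

Derivation:
Walk ring at distance 5 from (-8, 3, 5):
Start at center + D4*5 = (-13, 3, 10)
  hex 0: (-13, 3, 10)
  hex 1: (-12, 2, 10)
  hex 2: (-11, 1, 10)
  hex 3: (-10, 0, 10)
  hex 4: (-9, -1, 10)
  hex 5: (-8, -2, 10)
  hex 6: (-7, -2, 9)
  hex 7: (-6, -2, 8)
  hex 8: (-5, -2, 7)
  hex 9: (-4, -2, 6)
  hex 10: (-3, -2, 5)
  hex 11: (-3, -1, 4)
  hex 12: (-3, 0, 3)
  hex 13: (-3, 1, 2)
  hex 14: (-3, 2, 1)
  hex 15: (-3, 3, 0)
  hex 16: (-4, 4, 0)
  hex 17: (-5, 5, 0)
  hex 18: (-6, 6, 0)
  hex 19: (-7, 7, 0)
  hex 20: (-8, 8, 0)
  hex 21: (-9, 8, 1)
  hex 22: (-10, 8, 2)
  hex 23: (-11, 8, 3)
  hex 24: (-12, 8, 4)
  hex 25: (-13, 8, 5)
  hex 26: (-13, 7, 6)
  hex 27: (-13, 6, 7)
  hex 28: (-13, 5, 8)
  hex 29: (-13, 4, 9)
Sorted: 30 hexes.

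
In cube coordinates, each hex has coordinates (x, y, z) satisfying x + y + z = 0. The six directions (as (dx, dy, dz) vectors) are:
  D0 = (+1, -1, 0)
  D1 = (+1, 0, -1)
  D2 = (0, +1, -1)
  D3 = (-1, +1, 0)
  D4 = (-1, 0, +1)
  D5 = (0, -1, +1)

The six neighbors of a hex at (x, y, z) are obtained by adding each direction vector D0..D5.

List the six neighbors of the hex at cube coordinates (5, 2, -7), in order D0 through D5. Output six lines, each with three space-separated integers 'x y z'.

Answer: 6 1 -7
6 2 -8
5 3 -8
4 3 -7
4 2 -6
5 1 -6

Derivation:
Center: (5, 2, -7). Add each direction:
  D0: (5, 2, -7) + (1, -1, 0) = (6, 1, -7)
  D1: (5, 2, -7) + (1, 0, -1) = (6, 2, -8)
  D2: (5, 2, -7) + (0, 1, -1) = (5, 3, -8)
  D3: (5, 2, -7) + (-1, 1, 0) = (4, 3, -7)
  D4: (5, 2, -7) + (-1, 0, 1) = (4, 2, -6)
  D5: (5, 2, -7) + (0, -1, 1) = (5, 1, -6)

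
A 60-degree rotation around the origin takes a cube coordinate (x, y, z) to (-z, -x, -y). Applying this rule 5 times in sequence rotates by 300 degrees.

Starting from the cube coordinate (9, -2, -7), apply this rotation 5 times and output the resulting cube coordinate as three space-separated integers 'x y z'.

Start: (9, -2, -7)
Step 1: (9, -2, -7) -> (-(-7), -(9), -(-2)) = (7, -9, 2)
Step 2: (7, -9, 2) -> (-(2), -(7), -(-9)) = (-2, -7, 9)
Step 3: (-2, -7, 9) -> (-(9), -(-2), -(-7)) = (-9, 2, 7)
Step 4: (-9, 2, 7) -> (-(7), -(-9), -(2)) = (-7, 9, -2)
Step 5: (-7, 9, -2) -> (-(-2), -(-7), -(9)) = (2, 7, -9)

Answer: 2 7 -9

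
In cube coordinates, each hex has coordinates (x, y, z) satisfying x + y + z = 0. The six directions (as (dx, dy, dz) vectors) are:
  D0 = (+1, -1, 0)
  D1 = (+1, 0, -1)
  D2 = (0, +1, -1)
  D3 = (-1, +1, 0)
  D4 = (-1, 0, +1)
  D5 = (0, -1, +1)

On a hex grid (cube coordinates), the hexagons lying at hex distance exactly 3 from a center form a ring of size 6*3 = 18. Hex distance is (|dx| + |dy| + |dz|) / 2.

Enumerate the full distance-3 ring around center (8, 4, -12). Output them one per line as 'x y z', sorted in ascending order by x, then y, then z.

Answer: 5 4 -9
5 5 -10
5 6 -11
5 7 -12
6 3 -9
6 7 -13
7 2 -9
7 7 -14
8 1 -9
8 7 -15
9 1 -10
9 6 -15
10 1 -11
10 5 -15
11 1 -12
11 2 -13
11 3 -14
11 4 -15

Derivation:
Walk ring at distance 3 from (8, 4, -12):
Start at center + D4*3 = (5, 4, -9)
  hex 0: (5, 4, -9)
  hex 1: (6, 3, -9)
  hex 2: (7, 2, -9)
  hex 3: (8, 1, -9)
  hex 4: (9, 1, -10)
  hex 5: (10, 1, -11)
  hex 6: (11, 1, -12)
  hex 7: (11, 2, -13)
  hex 8: (11, 3, -14)
  hex 9: (11, 4, -15)
  hex 10: (10, 5, -15)
  hex 11: (9, 6, -15)
  hex 12: (8, 7, -15)
  hex 13: (7, 7, -14)
  hex 14: (6, 7, -13)
  hex 15: (5, 7, -12)
  hex 16: (5, 6, -11)
  hex 17: (5, 5, -10)
Sorted: 18 hexes.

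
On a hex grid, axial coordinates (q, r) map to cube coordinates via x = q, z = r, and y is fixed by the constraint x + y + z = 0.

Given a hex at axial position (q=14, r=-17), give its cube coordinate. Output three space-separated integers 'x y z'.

Answer: 14 3 -17

Derivation:
x = q = 14
z = r = -17
y = -x - z = -(14) - (-17) = 3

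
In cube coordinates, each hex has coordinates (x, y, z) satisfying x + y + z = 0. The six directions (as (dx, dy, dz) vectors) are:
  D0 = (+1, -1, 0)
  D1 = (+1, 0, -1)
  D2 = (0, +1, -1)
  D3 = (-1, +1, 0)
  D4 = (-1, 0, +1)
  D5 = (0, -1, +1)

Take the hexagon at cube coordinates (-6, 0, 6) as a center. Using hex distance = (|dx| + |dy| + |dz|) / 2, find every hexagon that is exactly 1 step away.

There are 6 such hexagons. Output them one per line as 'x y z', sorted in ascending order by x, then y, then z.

Answer: -7 0 7
-7 1 6
-6 -1 7
-6 1 5
-5 -1 6
-5 0 5

Derivation:
Walk ring at distance 1 from (-6, 0, 6):
Start at center + D4*1 = (-7, 0, 7)
  hex 0: (-7, 0, 7)
  hex 1: (-6, -1, 7)
  hex 2: (-5, -1, 6)
  hex 3: (-5, 0, 5)
  hex 4: (-6, 1, 5)
  hex 5: (-7, 1, 6)
Sorted: 6 hexes.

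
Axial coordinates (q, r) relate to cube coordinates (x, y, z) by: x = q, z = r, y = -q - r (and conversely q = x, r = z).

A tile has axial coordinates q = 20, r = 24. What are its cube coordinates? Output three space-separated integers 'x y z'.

Answer: 20 -44 24

Derivation:
x = q = 20
z = r = 24
y = -x - z = -(20) - (24) = -44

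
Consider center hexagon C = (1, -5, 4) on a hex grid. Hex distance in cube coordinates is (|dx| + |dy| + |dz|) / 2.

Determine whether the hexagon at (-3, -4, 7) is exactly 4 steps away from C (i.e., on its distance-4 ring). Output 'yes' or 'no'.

Answer: yes

Derivation:
|px - cx| = |-3 - 1| = 4
|py - cy| = |-4 - (-5)| = 1
|pz - cz| = |7 - 4| = 3
distance = (4+1+3)/2 = 8/2 = 4
radius = 4; distance == radius -> yes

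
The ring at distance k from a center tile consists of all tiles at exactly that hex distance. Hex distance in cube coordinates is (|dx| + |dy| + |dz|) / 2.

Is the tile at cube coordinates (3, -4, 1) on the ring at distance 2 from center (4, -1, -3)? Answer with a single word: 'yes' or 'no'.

|px - cx| = |3 - 4| = 1
|py - cy| = |-4 - (-1)| = 3
|pz - cz| = |1 - (-3)| = 4
distance = (1+3+4)/2 = 8/2 = 4
radius = 2; distance != radius -> no

Answer: no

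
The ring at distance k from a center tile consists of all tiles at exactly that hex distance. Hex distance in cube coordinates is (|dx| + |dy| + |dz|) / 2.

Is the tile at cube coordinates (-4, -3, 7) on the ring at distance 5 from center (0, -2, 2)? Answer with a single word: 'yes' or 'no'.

Answer: yes

Derivation:
|px - cx| = |-4 - 0| = 4
|py - cy| = |-3 - (-2)| = 1
|pz - cz| = |7 - 2| = 5
distance = (4+1+5)/2 = 10/2 = 5
radius = 5; distance == radius -> yes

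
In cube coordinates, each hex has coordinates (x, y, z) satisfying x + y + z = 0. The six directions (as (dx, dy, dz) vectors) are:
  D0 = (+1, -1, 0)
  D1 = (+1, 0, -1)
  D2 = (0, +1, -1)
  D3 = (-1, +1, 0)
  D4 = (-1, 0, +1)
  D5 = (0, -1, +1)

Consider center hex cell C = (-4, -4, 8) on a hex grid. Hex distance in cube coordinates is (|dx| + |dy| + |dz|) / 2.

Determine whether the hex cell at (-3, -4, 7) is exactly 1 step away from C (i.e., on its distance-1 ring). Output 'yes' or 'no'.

Answer: yes

Derivation:
|px - cx| = |-3 - (-4)| = 1
|py - cy| = |-4 - (-4)| = 0
|pz - cz| = |7 - 8| = 1
distance = (1+0+1)/2 = 2/2 = 1
radius = 1; distance == radius -> yes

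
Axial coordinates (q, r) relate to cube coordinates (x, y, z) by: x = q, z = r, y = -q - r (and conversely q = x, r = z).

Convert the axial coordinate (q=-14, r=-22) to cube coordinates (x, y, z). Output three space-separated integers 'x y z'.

Answer: -14 36 -22

Derivation:
x = q = -14
z = r = -22
y = -x - z = -(-14) - (-22) = 36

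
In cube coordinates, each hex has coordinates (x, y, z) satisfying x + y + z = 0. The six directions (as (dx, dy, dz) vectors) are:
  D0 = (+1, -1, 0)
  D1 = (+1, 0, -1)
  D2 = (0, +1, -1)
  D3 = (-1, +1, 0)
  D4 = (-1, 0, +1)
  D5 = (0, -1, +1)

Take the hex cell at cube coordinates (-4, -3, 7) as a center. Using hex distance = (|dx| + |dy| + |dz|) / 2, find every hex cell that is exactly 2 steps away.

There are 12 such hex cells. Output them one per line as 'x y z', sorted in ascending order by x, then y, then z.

Answer: -6 -3 9
-6 -2 8
-6 -1 7
-5 -4 9
-5 -1 6
-4 -5 9
-4 -1 5
-3 -5 8
-3 -2 5
-2 -5 7
-2 -4 6
-2 -3 5

Derivation:
Walk ring at distance 2 from (-4, -3, 7):
Start at center + D4*2 = (-6, -3, 9)
  hex 0: (-6, -3, 9)
  hex 1: (-5, -4, 9)
  hex 2: (-4, -5, 9)
  hex 3: (-3, -5, 8)
  hex 4: (-2, -5, 7)
  hex 5: (-2, -4, 6)
  hex 6: (-2, -3, 5)
  hex 7: (-3, -2, 5)
  hex 8: (-4, -1, 5)
  hex 9: (-5, -1, 6)
  hex 10: (-6, -1, 7)
  hex 11: (-6, -2, 8)
Sorted: 12 hexes.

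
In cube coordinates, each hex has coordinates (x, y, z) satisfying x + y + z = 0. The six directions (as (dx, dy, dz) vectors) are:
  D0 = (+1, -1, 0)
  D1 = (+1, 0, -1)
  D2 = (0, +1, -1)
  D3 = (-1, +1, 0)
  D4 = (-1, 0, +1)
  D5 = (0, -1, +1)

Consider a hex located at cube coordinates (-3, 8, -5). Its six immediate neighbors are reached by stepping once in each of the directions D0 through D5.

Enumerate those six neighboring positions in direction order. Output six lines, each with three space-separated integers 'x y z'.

Center: (-3, 8, -5). Add each direction:
  D0: (-3, 8, -5) + (1, -1, 0) = (-2, 7, -5)
  D1: (-3, 8, -5) + (1, 0, -1) = (-2, 8, -6)
  D2: (-3, 8, -5) + (0, 1, -1) = (-3, 9, -6)
  D3: (-3, 8, -5) + (-1, 1, 0) = (-4, 9, -5)
  D4: (-3, 8, -5) + (-1, 0, 1) = (-4, 8, -4)
  D5: (-3, 8, -5) + (0, -1, 1) = (-3, 7, -4)

Answer: -2 7 -5
-2 8 -6
-3 9 -6
-4 9 -5
-4 8 -4
-3 7 -4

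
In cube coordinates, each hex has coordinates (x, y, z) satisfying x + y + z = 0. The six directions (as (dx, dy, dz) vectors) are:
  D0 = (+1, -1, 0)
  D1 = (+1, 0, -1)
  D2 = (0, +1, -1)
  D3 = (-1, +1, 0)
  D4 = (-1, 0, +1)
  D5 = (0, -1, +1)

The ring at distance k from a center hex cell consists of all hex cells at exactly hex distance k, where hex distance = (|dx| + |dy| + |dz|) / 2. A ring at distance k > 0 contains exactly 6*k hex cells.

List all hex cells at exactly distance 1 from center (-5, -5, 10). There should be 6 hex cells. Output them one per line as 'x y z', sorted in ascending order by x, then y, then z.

Answer: -6 -5 11
-6 -4 10
-5 -6 11
-5 -4 9
-4 -6 10
-4 -5 9

Derivation:
Walk ring at distance 1 from (-5, -5, 10):
Start at center + D4*1 = (-6, -5, 11)
  hex 0: (-6, -5, 11)
  hex 1: (-5, -6, 11)
  hex 2: (-4, -6, 10)
  hex 3: (-4, -5, 9)
  hex 4: (-5, -4, 9)
  hex 5: (-6, -4, 10)
Sorted: 6 hexes.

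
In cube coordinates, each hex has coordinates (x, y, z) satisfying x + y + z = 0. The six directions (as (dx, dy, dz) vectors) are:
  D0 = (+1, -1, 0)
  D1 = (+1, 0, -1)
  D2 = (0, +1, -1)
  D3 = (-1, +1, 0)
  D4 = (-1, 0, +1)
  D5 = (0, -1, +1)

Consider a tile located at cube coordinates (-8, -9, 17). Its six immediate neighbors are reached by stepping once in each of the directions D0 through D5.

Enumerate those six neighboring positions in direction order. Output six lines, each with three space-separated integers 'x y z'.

Answer: -7 -10 17
-7 -9 16
-8 -8 16
-9 -8 17
-9 -9 18
-8 -10 18

Derivation:
Center: (-8, -9, 17). Add each direction:
  D0: (-8, -9, 17) + (1, -1, 0) = (-7, -10, 17)
  D1: (-8, -9, 17) + (1, 0, -1) = (-7, -9, 16)
  D2: (-8, -9, 17) + (0, 1, -1) = (-8, -8, 16)
  D3: (-8, -9, 17) + (-1, 1, 0) = (-9, -8, 17)
  D4: (-8, -9, 17) + (-1, 0, 1) = (-9, -9, 18)
  D5: (-8, -9, 17) + (0, -1, 1) = (-8, -10, 18)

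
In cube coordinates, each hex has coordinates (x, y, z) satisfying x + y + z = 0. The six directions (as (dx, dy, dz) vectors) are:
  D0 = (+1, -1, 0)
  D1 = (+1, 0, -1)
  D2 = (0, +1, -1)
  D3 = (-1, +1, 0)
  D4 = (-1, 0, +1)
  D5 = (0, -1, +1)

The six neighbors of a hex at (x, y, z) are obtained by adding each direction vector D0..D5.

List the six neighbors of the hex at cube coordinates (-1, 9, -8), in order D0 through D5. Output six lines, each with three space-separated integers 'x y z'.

Center: (-1, 9, -8). Add each direction:
  D0: (-1, 9, -8) + (1, -1, 0) = (0, 8, -8)
  D1: (-1, 9, -8) + (1, 0, -1) = (0, 9, -9)
  D2: (-1, 9, -8) + (0, 1, -1) = (-1, 10, -9)
  D3: (-1, 9, -8) + (-1, 1, 0) = (-2, 10, -8)
  D4: (-1, 9, -8) + (-1, 0, 1) = (-2, 9, -7)
  D5: (-1, 9, -8) + (0, -1, 1) = (-1, 8, -7)

Answer: 0 8 -8
0 9 -9
-1 10 -9
-2 10 -8
-2 9 -7
-1 8 -7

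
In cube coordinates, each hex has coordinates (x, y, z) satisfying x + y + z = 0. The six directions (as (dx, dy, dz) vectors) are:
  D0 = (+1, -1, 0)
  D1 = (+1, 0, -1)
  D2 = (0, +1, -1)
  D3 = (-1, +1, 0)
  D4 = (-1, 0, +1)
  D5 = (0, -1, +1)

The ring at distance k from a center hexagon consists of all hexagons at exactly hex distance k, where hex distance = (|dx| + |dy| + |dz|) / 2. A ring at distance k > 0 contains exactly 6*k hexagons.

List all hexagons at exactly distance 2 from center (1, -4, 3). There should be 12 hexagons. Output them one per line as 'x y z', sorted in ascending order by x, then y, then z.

Answer: -1 -4 5
-1 -3 4
-1 -2 3
0 -5 5
0 -2 2
1 -6 5
1 -2 1
2 -6 4
2 -3 1
3 -6 3
3 -5 2
3 -4 1

Derivation:
Walk ring at distance 2 from (1, -4, 3):
Start at center + D4*2 = (-1, -4, 5)
  hex 0: (-1, -4, 5)
  hex 1: (0, -5, 5)
  hex 2: (1, -6, 5)
  hex 3: (2, -6, 4)
  hex 4: (3, -6, 3)
  hex 5: (3, -5, 2)
  hex 6: (3, -4, 1)
  hex 7: (2, -3, 1)
  hex 8: (1, -2, 1)
  hex 9: (0, -2, 2)
  hex 10: (-1, -2, 3)
  hex 11: (-1, -3, 4)
Sorted: 12 hexes.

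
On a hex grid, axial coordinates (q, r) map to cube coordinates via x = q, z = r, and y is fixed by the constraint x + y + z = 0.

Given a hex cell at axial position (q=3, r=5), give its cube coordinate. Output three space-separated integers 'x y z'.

Answer: 3 -8 5

Derivation:
x = q = 3
z = r = 5
y = -x - z = -(3) - (5) = -8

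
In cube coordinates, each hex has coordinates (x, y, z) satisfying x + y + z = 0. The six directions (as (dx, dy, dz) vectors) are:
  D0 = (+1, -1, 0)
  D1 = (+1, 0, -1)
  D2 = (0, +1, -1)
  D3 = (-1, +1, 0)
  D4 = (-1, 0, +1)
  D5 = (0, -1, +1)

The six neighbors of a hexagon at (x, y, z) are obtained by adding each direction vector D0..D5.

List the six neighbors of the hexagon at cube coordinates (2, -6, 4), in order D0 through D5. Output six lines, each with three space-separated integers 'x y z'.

Center: (2, -6, 4). Add each direction:
  D0: (2, -6, 4) + (1, -1, 0) = (3, -7, 4)
  D1: (2, -6, 4) + (1, 0, -1) = (3, -6, 3)
  D2: (2, -6, 4) + (0, 1, -1) = (2, -5, 3)
  D3: (2, -6, 4) + (-1, 1, 0) = (1, -5, 4)
  D4: (2, -6, 4) + (-1, 0, 1) = (1, -6, 5)
  D5: (2, -6, 4) + (0, -1, 1) = (2, -7, 5)

Answer: 3 -7 4
3 -6 3
2 -5 3
1 -5 4
1 -6 5
2 -7 5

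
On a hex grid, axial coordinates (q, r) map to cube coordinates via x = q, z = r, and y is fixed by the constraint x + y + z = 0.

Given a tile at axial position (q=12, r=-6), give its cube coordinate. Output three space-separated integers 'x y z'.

x = q = 12
z = r = -6
y = -x - z = -(12) - (-6) = -6

Answer: 12 -6 -6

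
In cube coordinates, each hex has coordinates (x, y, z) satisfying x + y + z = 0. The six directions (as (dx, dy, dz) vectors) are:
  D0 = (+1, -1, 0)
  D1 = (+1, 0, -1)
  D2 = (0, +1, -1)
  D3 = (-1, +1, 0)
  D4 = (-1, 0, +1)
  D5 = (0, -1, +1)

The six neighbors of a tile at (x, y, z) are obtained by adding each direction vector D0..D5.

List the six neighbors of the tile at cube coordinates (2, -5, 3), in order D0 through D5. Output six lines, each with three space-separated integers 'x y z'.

Center: (2, -5, 3). Add each direction:
  D0: (2, -5, 3) + (1, -1, 0) = (3, -6, 3)
  D1: (2, -5, 3) + (1, 0, -1) = (3, -5, 2)
  D2: (2, -5, 3) + (0, 1, -1) = (2, -4, 2)
  D3: (2, -5, 3) + (-1, 1, 0) = (1, -4, 3)
  D4: (2, -5, 3) + (-1, 0, 1) = (1, -5, 4)
  D5: (2, -5, 3) + (0, -1, 1) = (2, -6, 4)

Answer: 3 -6 3
3 -5 2
2 -4 2
1 -4 3
1 -5 4
2 -6 4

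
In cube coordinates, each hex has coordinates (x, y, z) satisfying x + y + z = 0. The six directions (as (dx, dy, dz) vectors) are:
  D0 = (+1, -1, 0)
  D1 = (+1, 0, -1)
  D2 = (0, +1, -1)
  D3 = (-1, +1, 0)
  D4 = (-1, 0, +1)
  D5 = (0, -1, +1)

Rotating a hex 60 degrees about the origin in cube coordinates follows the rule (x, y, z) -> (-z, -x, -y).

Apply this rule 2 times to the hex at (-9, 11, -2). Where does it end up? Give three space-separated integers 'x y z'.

Start: (-9, 11, -2)
Step 1: (-9, 11, -2) -> (-(-2), -(-9), -(11)) = (2, 9, -11)
Step 2: (2, 9, -11) -> (-(-11), -(2), -(9)) = (11, -2, -9)

Answer: 11 -2 -9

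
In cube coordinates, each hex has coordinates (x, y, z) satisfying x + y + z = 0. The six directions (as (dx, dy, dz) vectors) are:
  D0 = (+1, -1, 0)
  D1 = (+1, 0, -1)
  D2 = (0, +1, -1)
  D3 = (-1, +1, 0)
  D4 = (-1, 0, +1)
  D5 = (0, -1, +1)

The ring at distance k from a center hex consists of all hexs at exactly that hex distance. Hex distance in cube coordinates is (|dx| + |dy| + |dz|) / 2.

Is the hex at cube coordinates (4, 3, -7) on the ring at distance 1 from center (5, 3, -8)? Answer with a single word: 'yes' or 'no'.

Answer: yes

Derivation:
|px - cx| = |4 - 5| = 1
|py - cy| = |3 - 3| = 0
|pz - cz| = |-7 - (-8)| = 1
distance = (1+0+1)/2 = 2/2 = 1
radius = 1; distance == radius -> yes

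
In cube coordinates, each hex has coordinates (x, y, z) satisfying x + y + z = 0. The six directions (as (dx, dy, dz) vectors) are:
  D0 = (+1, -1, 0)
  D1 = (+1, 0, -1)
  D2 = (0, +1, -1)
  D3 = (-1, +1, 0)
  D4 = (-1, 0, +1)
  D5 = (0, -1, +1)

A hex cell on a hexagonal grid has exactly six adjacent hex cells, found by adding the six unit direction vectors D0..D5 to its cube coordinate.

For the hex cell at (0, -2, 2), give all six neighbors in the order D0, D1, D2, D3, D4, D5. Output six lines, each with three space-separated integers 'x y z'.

Center: (0, -2, 2). Add each direction:
  D0: (0, -2, 2) + (1, -1, 0) = (1, -3, 2)
  D1: (0, -2, 2) + (1, 0, -1) = (1, -2, 1)
  D2: (0, -2, 2) + (0, 1, -1) = (0, -1, 1)
  D3: (0, -2, 2) + (-1, 1, 0) = (-1, -1, 2)
  D4: (0, -2, 2) + (-1, 0, 1) = (-1, -2, 3)
  D5: (0, -2, 2) + (0, -1, 1) = (0, -3, 3)

Answer: 1 -3 2
1 -2 1
0 -1 1
-1 -1 2
-1 -2 3
0 -3 3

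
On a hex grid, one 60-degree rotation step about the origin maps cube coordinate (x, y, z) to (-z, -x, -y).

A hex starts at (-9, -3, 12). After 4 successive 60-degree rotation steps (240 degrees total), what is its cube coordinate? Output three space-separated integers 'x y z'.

Start: (-9, -3, 12)
Step 1: (-9, -3, 12) -> (-(12), -(-9), -(-3)) = (-12, 9, 3)
Step 2: (-12, 9, 3) -> (-(3), -(-12), -(9)) = (-3, 12, -9)
Step 3: (-3, 12, -9) -> (-(-9), -(-3), -(12)) = (9, 3, -12)
Step 4: (9, 3, -12) -> (-(-12), -(9), -(3)) = (12, -9, -3)

Answer: 12 -9 -3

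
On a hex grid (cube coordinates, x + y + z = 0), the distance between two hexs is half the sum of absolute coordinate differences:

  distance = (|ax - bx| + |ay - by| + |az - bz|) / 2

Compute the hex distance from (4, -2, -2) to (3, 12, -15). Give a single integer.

Answer: 14

Derivation:
|ax - bx| = |4 - 3| = 1
|ay - by| = |-2 - 12| = 14
|az - bz| = |-2 - (-15)| = 13
distance = (1 + 14 + 13) / 2 = 28 / 2 = 14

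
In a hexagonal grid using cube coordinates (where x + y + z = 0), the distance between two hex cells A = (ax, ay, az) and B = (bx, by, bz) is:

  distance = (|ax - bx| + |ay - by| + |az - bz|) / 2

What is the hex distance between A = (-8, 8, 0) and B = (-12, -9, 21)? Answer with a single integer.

Answer: 21

Derivation:
|ax - bx| = |-8 - (-12)| = 4
|ay - by| = |8 - (-9)| = 17
|az - bz| = |0 - 21| = 21
distance = (4 + 17 + 21) / 2 = 42 / 2 = 21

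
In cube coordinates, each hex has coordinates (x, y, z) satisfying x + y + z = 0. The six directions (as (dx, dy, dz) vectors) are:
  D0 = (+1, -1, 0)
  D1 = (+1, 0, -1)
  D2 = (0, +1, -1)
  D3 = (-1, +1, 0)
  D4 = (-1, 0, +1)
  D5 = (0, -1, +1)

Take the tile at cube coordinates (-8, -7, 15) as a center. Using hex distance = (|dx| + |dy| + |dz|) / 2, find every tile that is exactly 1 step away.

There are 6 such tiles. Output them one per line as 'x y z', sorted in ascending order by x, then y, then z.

Walk ring at distance 1 from (-8, -7, 15):
Start at center + D4*1 = (-9, -7, 16)
  hex 0: (-9, -7, 16)
  hex 1: (-8, -8, 16)
  hex 2: (-7, -8, 15)
  hex 3: (-7, -7, 14)
  hex 4: (-8, -6, 14)
  hex 5: (-9, -6, 15)
Sorted: 6 hexes.

Answer: -9 -7 16
-9 -6 15
-8 -8 16
-8 -6 14
-7 -8 15
-7 -7 14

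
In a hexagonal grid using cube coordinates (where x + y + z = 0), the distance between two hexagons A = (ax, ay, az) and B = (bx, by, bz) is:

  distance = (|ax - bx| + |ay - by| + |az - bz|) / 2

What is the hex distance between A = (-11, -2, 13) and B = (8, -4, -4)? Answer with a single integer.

|ax - bx| = |-11 - 8| = 19
|ay - by| = |-2 - (-4)| = 2
|az - bz| = |13 - (-4)| = 17
distance = (19 + 2 + 17) / 2 = 38 / 2 = 19

Answer: 19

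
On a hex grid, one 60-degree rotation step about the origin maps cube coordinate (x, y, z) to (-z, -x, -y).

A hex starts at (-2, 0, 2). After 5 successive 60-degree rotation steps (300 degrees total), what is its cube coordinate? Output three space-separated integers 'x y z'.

Start: (-2, 0, 2)
Step 1: (-2, 0, 2) -> (-(2), -(-2), -(0)) = (-2, 2, 0)
Step 2: (-2, 2, 0) -> (-(0), -(-2), -(2)) = (0, 2, -2)
Step 3: (0, 2, -2) -> (-(-2), -(0), -(2)) = (2, 0, -2)
Step 4: (2, 0, -2) -> (-(-2), -(2), -(0)) = (2, -2, 0)
Step 5: (2, -2, 0) -> (-(0), -(2), -(-2)) = (0, -2, 2)

Answer: 0 -2 2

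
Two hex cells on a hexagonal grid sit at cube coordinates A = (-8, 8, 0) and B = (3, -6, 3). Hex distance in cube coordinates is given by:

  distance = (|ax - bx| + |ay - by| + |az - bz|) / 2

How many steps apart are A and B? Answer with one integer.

|ax - bx| = |-8 - 3| = 11
|ay - by| = |8 - (-6)| = 14
|az - bz| = |0 - 3| = 3
distance = (11 + 14 + 3) / 2 = 28 / 2 = 14

Answer: 14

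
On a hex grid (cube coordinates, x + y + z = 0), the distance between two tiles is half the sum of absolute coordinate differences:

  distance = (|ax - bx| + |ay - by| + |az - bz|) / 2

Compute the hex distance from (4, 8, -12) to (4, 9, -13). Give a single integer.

Answer: 1

Derivation:
|ax - bx| = |4 - 4| = 0
|ay - by| = |8 - 9| = 1
|az - bz| = |-12 - (-13)| = 1
distance = (0 + 1 + 1) / 2 = 2 / 2 = 1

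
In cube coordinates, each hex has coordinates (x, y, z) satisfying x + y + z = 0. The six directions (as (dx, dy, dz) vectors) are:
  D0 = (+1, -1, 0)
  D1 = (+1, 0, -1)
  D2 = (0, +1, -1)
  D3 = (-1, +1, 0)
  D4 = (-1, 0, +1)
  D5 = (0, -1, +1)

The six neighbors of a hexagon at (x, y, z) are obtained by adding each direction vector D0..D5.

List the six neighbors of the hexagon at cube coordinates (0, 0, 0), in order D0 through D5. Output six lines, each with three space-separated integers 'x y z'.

Answer: 1 -1 0
1 0 -1
0 1 -1
-1 1 0
-1 0 1
0 -1 1

Derivation:
Center: (0, 0, 0). Add each direction:
  D0: (0, 0, 0) + (1, -1, 0) = (1, -1, 0)
  D1: (0, 0, 0) + (1, 0, -1) = (1, 0, -1)
  D2: (0, 0, 0) + (0, 1, -1) = (0, 1, -1)
  D3: (0, 0, 0) + (-1, 1, 0) = (-1, 1, 0)
  D4: (0, 0, 0) + (-1, 0, 1) = (-1, 0, 1)
  D5: (0, 0, 0) + (0, -1, 1) = (0, -1, 1)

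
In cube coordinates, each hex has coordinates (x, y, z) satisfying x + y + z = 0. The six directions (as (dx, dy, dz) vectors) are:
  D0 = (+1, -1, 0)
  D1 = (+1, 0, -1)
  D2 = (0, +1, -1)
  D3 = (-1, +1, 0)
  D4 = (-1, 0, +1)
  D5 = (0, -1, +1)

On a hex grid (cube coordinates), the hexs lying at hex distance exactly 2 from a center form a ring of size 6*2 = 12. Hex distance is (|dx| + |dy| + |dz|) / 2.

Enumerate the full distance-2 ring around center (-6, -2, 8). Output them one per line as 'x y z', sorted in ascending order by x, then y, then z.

Walk ring at distance 2 from (-6, -2, 8):
Start at center + D4*2 = (-8, -2, 10)
  hex 0: (-8, -2, 10)
  hex 1: (-7, -3, 10)
  hex 2: (-6, -4, 10)
  hex 3: (-5, -4, 9)
  hex 4: (-4, -4, 8)
  hex 5: (-4, -3, 7)
  hex 6: (-4, -2, 6)
  hex 7: (-5, -1, 6)
  hex 8: (-6, 0, 6)
  hex 9: (-7, 0, 7)
  hex 10: (-8, 0, 8)
  hex 11: (-8, -1, 9)
Sorted: 12 hexes.

Answer: -8 -2 10
-8 -1 9
-8 0 8
-7 -3 10
-7 0 7
-6 -4 10
-6 0 6
-5 -4 9
-5 -1 6
-4 -4 8
-4 -3 7
-4 -2 6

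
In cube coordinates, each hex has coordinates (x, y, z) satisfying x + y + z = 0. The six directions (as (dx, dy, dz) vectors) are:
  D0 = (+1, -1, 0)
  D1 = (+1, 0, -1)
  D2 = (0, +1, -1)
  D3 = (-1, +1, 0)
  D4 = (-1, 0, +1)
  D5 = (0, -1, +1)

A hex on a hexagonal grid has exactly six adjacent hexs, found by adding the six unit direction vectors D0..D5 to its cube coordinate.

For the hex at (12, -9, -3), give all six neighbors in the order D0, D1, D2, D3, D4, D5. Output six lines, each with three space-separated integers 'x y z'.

Center: (12, -9, -3). Add each direction:
  D0: (12, -9, -3) + (1, -1, 0) = (13, -10, -3)
  D1: (12, -9, -3) + (1, 0, -1) = (13, -9, -4)
  D2: (12, -9, -3) + (0, 1, -1) = (12, -8, -4)
  D3: (12, -9, -3) + (-1, 1, 0) = (11, -8, -3)
  D4: (12, -9, -3) + (-1, 0, 1) = (11, -9, -2)
  D5: (12, -9, -3) + (0, -1, 1) = (12, -10, -2)

Answer: 13 -10 -3
13 -9 -4
12 -8 -4
11 -8 -3
11 -9 -2
12 -10 -2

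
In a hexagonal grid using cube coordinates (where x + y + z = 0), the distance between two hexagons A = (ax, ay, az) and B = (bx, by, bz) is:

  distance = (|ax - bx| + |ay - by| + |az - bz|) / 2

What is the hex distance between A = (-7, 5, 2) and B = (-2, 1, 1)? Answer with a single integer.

Answer: 5

Derivation:
|ax - bx| = |-7 - (-2)| = 5
|ay - by| = |5 - 1| = 4
|az - bz| = |2 - 1| = 1
distance = (5 + 4 + 1) / 2 = 10 / 2 = 5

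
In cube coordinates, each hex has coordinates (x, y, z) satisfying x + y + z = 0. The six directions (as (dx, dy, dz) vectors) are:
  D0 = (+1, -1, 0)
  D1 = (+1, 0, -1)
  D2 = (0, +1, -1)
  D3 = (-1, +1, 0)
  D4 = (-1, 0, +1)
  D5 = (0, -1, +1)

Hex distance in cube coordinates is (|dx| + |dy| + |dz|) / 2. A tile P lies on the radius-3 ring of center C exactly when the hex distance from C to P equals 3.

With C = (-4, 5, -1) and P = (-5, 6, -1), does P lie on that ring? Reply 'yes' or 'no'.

|px - cx| = |-5 - (-4)| = 1
|py - cy| = |6 - 5| = 1
|pz - cz| = |-1 - (-1)| = 0
distance = (1+1+0)/2 = 2/2 = 1
radius = 3; distance != radius -> no

Answer: no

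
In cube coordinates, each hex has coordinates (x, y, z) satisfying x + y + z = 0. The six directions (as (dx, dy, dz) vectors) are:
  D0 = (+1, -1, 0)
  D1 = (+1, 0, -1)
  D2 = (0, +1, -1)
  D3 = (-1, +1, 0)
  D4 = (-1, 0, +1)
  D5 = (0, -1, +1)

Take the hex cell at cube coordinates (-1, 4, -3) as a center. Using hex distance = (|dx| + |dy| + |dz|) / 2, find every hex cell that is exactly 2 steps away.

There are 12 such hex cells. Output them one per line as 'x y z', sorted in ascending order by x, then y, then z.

Walk ring at distance 2 from (-1, 4, -3):
Start at center + D4*2 = (-3, 4, -1)
  hex 0: (-3, 4, -1)
  hex 1: (-2, 3, -1)
  hex 2: (-1, 2, -1)
  hex 3: (0, 2, -2)
  hex 4: (1, 2, -3)
  hex 5: (1, 3, -4)
  hex 6: (1, 4, -5)
  hex 7: (0, 5, -5)
  hex 8: (-1, 6, -5)
  hex 9: (-2, 6, -4)
  hex 10: (-3, 6, -3)
  hex 11: (-3, 5, -2)
Sorted: 12 hexes.

Answer: -3 4 -1
-3 5 -2
-3 6 -3
-2 3 -1
-2 6 -4
-1 2 -1
-1 6 -5
0 2 -2
0 5 -5
1 2 -3
1 3 -4
1 4 -5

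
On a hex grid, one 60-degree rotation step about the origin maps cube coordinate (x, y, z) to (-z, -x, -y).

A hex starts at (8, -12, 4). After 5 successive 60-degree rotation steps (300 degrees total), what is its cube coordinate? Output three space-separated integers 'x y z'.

Start: (8, -12, 4)
Step 1: (8, -12, 4) -> (-(4), -(8), -(-12)) = (-4, -8, 12)
Step 2: (-4, -8, 12) -> (-(12), -(-4), -(-8)) = (-12, 4, 8)
Step 3: (-12, 4, 8) -> (-(8), -(-12), -(4)) = (-8, 12, -4)
Step 4: (-8, 12, -4) -> (-(-4), -(-8), -(12)) = (4, 8, -12)
Step 5: (4, 8, -12) -> (-(-12), -(4), -(8)) = (12, -4, -8)

Answer: 12 -4 -8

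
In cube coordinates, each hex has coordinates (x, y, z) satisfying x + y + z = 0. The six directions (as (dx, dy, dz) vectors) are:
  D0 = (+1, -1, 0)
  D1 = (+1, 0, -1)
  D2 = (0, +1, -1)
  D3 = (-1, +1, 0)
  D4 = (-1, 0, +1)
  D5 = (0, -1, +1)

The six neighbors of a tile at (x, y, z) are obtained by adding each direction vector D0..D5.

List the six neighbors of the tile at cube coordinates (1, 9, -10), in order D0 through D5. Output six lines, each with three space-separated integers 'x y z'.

Center: (1, 9, -10). Add each direction:
  D0: (1, 9, -10) + (1, -1, 0) = (2, 8, -10)
  D1: (1, 9, -10) + (1, 0, -1) = (2, 9, -11)
  D2: (1, 9, -10) + (0, 1, -1) = (1, 10, -11)
  D3: (1, 9, -10) + (-1, 1, 0) = (0, 10, -10)
  D4: (1, 9, -10) + (-1, 0, 1) = (0, 9, -9)
  D5: (1, 9, -10) + (0, -1, 1) = (1, 8, -9)

Answer: 2 8 -10
2 9 -11
1 10 -11
0 10 -10
0 9 -9
1 8 -9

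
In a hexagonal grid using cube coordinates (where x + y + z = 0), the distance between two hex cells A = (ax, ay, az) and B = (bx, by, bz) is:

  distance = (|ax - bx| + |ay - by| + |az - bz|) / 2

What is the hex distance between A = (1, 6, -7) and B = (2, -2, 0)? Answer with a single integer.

Answer: 8

Derivation:
|ax - bx| = |1 - 2| = 1
|ay - by| = |6 - (-2)| = 8
|az - bz| = |-7 - 0| = 7
distance = (1 + 8 + 7) / 2 = 16 / 2 = 8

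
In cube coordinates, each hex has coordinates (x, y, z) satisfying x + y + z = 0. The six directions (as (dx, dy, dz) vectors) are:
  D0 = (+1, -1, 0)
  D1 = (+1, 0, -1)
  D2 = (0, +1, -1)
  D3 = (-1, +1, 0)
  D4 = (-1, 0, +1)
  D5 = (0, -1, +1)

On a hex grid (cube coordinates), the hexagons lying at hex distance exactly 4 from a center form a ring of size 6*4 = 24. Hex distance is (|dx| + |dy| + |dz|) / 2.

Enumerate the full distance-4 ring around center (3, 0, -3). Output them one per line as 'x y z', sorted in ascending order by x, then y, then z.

Walk ring at distance 4 from (3, 0, -3):
Start at center + D4*4 = (-1, 0, 1)
  hex 0: (-1, 0, 1)
  hex 1: (0, -1, 1)
  hex 2: (1, -2, 1)
  hex 3: (2, -3, 1)
  hex 4: (3, -4, 1)
  hex 5: (4, -4, 0)
  hex 6: (5, -4, -1)
  hex 7: (6, -4, -2)
  hex 8: (7, -4, -3)
  hex 9: (7, -3, -4)
  hex 10: (7, -2, -5)
  hex 11: (7, -1, -6)
  hex 12: (7, 0, -7)
  hex 13: (6, 1, -7)
  hex 14: (5, 2, -7)
  hex 15: (4, 3, -7)
  hex 16: (3, 4, -7)
  hex 17: (2, 4, -6)
  hex 18: (1, 4, -5)
  hex 19: (0, 4, -4)
  hex 20: (-1, 4, -3)
  hex 21: (-1, 3, -2)
  hex 22: (-1, 2, -1)
  hex 23: (-1, 1, 0)
Sorted: 24 hexes.

Answer: -1 0 1
-1 1 0
-1 2 -1
-1 3 -2
-1 4 -3
0 -1 1
0 4 -4
1 -2 1
1 4 -5
2 -3 1
2 4 -6
3 -4 1
3 4 -7
4 -4 0
4 3 -7
5 -4 -1
5 2 -7
6 -4 -2
6 1 -7
7 -4 -3
7 -3 -4
7 -2 -5
7 -1 -6
7 0 -7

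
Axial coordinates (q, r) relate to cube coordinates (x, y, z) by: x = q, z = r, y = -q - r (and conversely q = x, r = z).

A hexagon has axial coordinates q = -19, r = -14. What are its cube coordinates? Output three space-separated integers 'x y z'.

Answer: -19 33 -14

Derivation:
x = q = -19
z = r = -14
y = -x - z = -(-19) - (-14) = 33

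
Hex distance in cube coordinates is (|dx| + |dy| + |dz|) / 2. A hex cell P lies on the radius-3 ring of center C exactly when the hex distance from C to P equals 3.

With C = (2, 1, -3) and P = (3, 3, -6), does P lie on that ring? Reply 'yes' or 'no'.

Answer: yes

Derivation:
|px - cx| = |3 - 2| = 1
|py - cy| = |3 - 1| = 2
|pz - cz| = |-6 - (-3)| = 3
distance = (1+2+3)/2 = 6/2 = 3
radius = 3; distance == radius -> yes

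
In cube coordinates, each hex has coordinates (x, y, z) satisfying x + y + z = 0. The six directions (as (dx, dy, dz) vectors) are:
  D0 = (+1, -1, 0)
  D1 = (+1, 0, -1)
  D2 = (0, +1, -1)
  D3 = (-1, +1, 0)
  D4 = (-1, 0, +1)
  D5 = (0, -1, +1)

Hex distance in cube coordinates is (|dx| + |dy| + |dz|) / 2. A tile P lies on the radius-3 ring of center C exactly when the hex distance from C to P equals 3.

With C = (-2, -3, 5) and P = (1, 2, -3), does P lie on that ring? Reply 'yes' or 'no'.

|px - cx| = |1 - (-2)| = 3
|py - cy| = |2 - (-3)| = 5
|pz - cz| = |-3 - 5| = 8
distance = (3+5+8)/2 = 16/2 = 8
radius = 3; distance != radius -> no

Answer: no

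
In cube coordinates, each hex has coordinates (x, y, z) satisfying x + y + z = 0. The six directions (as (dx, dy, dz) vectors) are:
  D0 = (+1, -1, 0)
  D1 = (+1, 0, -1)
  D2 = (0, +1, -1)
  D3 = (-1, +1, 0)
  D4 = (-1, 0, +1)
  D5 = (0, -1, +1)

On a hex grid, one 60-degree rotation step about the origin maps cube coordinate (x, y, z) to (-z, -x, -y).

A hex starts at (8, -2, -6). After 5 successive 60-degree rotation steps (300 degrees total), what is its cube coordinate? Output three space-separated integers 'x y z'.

Answer: 2 6 -8

Derivation:
Start: (8, -2, -6)
Step 1: (8, -2, -6) -> (-(-6), -(8), -(-2)) = (6, -8, 2)
Step 2: (6, -8, 2) -> (-(2), -(6), -(-8)) = (-2, -6, 8)
Step 3: (-2, -6, 8) -> (-(8), -(-2), -(-6)) = (-8, 2, 6)
Step 4: (-8, 2, 6) -> (-(6), -(-8), -(2)) = (-6, 8, -2)
Step 5: (-6, 8, -2) -> (-(-2), -(-6), -(8)) = (2, 6, -8)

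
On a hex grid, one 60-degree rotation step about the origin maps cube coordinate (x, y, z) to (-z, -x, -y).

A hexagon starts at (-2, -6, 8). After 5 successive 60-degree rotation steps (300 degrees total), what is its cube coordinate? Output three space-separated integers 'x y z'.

Start: (-2, -6, 8)
Step 1: (-2, -6, 8) -> (-(8), -(-2), -(-6)) = (-8, 2, 6)
Step 2: (-8, 2, 6) -> (-(6), -(-8), -(2)) = (-6, 8, -2)
Step 3: (-6, 8, -2) -> (-(-2), -(-6), -(8)) = (2, 6, -8)
Step 4: (2, 6, -8) -> (-(-8), -(2), -(6)) = (8, -2, -6)
Step 5: (8, -2, -6) -> (-(-6), -(8), -(-2)) = (6, -8, 2)

Answer: 6 -8 2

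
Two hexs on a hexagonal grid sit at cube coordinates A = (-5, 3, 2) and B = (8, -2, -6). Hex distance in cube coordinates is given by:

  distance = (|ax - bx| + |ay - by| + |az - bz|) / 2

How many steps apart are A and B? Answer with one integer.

Answer: 13

Derivation:
|ax - bx| = |-5 - 8| = 13
|ay - by| = |3 - (-2)| = 5
|az - bz| = |2 - (-6)| = 8
distance = (13 + 5 + 8) / 2 = 26 / 2 = 13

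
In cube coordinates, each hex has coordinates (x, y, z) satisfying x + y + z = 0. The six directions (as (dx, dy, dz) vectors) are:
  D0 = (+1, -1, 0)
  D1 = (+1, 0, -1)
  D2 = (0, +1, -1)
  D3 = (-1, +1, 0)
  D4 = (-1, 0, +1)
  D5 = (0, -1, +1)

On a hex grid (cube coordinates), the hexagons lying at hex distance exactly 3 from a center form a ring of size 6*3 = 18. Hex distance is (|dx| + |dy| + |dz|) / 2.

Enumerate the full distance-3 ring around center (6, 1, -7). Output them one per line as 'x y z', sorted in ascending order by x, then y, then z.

Answer: 3 1 -4
3 2 -5
3 3 -6
3 4 -7
4 0 -4
4 4 -8
5 -1 -4
5 4 -9
6 -2 -4
6 4 -10
7 -2 -5
7 3 -10
8 -2 -6
8 2 -10
9 -2 -7
9 -1 -8
9 0 -9
9 1 -10

Derivation:
Walk ring at distance 3 from (6, 1, -7):
Start at center + D4*3 = (3, 1, -4)
  hex 0: (3, 1, -4)
  hex 1: (4, 0, -4)
  hex 2: (5, -1, -4)
  hex 3: (6, -2, -4)
  hex 4: (7, -2, -5)
  hex 5: (8, -2, -6)
  hex 6: (9, -2, -7)
  hex 7: (9, -1, -8)
  hex 8: (9, 0, -9)
  hex 9: (9, 1, -10)
  hex 10: (8, 2, -10)
  hex 11: (7, 3, -10)
  hex 12: (6, 4, -10)
  hex 13: (5, 4, -9)
  hex 14: (4, 4, -8)
  hex 15: (3, 4, -7)
  hex 16: (3, 3, -6)
  hex 17: (3, 2, -5)
Sorted: 18 hexes.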